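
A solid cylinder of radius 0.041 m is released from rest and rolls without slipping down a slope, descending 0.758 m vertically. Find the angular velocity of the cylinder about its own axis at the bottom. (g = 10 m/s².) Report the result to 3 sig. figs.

The moment of inertia is (1/2)MR², giving k ≡ I/(MR²) = 0.5.
Pure rolling means v = ωR; then KE = ½Mv² + ½I(v/R)² = ½(1+k)Mv² = (3/4)Mv².
Energy conservation Mgh = ½(1+k)Mv² gives v = √(2gh/(1+k)) = √(2 × 10 × 0.758 / 1.5) = 3.179 m/s.
Then ω = v/R = 3.179 / 0.041 ≈ 77.5 rad/s.

ω ≈ 77.5 rad/s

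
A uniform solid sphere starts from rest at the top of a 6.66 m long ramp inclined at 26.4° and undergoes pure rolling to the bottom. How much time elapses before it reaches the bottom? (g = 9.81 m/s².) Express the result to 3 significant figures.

With I = (2/5)MR², the ratio k = I/(MR²) is 0.4.
Newton's second law down the slope: Mg sinθ − f = Ma. The torque equation fR = Iα (with α = a/R) gives f = kMa.
Hence a = g sinθ/(1+k) = 9.81×sin26.4°/1.4 = 3.116 m/s².
With constant a from rest, t = √(2L/a) = √(2·6.66/3.116) ≈ 2.07 s.

t ≈ 2.07 s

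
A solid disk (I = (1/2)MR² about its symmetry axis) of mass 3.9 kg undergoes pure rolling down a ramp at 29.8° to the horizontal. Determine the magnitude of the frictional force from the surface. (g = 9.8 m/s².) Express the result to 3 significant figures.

With I = (1/2)MR², the ratio k = I/(MR²) is 0.5.
Translational: Mg sinθ − f = Ma. Rotational about the CM: fR = Iα = kMRa, so f = kMa.
Combining, a = g sinθ/(1+k) and f = kMa = kMg sinθ/(1+k).
f = 0.5 × 3.9 × 9.8 × sin29.8° / 1.5 ≈ 6.33 N.

f ≈ 6.33 N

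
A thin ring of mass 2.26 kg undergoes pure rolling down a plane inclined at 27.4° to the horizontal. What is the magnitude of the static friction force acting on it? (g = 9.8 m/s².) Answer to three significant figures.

The moment of inertia is MR², giving k ≡ I/(MR²) = 1.
Along the incline Mg sinθ − f = Ma, and torque about the center fR = Iα = kMR²(a/R) gives f = kMa.
Combining, a = g sinθ/(1+k) and f = kMa = kMg sinθ/(1+k).
f = 1 × 2.26 × 9.8 × sin27.4° / 2 ≈ 5.10 N.

f ≈ 5.10 N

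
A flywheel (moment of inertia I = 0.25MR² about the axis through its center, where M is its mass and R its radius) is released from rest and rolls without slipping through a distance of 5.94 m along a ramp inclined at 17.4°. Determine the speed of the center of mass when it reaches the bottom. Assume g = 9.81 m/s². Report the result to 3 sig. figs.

v ≈ 5.28 m/s

With I = 0.25MR², the ratio k = I/(MR²) is 0.25.
The rolling condition ω = v/R makes the rotational term ½I(v/R)² = ½kMv², so KE_total = ½(1+k)Mv² = (5/8)Mv².
The vertical drop is h = L sinθ = 5.94 × sin17.4° = 1.776 m.
Setting Mgh = (5/8)Mv² gives v = √(2gh/(1+k)) = √(2·9.81·1.776/1.25) ≈ 5.28 m/s.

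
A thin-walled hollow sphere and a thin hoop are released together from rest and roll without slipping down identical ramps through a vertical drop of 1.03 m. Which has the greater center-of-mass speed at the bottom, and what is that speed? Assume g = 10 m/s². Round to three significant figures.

the thin-walled hollow sphere, at v ≈ 3.52 m/s

For rolling without slipping, Mgh = ½(1+k)Mv² where k = I/(MR²), so v = √(2gh/(1+k)).
Thin-walled hollow sphere: k = 2/3, giving v = √(2×10×1.03/1.667) = 3.516 m/s.
Thin hoop: k = 1, giving v = √(2×10×1.03/2) = 3.209 m/s.
The smaller k wins: the thin-walled hollow sphere, at ≈ 3.52 m/s.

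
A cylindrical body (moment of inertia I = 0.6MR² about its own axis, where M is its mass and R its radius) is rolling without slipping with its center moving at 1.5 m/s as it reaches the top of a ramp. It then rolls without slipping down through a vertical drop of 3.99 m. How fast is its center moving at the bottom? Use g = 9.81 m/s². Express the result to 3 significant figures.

v ≈ 7.15 m/s

With I = 0.6MR², the ratio k = I/(MR²) is 0.6.
Pure rolling means v = ωR; then KE = ½Mv² + ½I(v/R)² = ½(1+k)Mv² = (4/5)Mv².
Energy conservation: (4/5)Mv₀² + Mgh = (4/5)Mv², so v² = v₀² + 2gh/(1+k).
v = √(1.5² + 2×9.81×3.99/1.6) = √51.18 ≈ 7.15 m/s.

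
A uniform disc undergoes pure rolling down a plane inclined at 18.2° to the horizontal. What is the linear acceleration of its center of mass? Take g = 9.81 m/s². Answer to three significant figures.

a ≈ 2.04 m/s²

The moment of inertia is (1/2)MR², giving k ≡ I/(MR²) = 0.5.
Translational: Mg sinθ − f = Ma. Rotational about the CM: fR = Iα = kMRa, so f = kMa.
Eliminating f: Mg sinθ = (1+k)Ma, so a = g sinθ/(1+k) = 9.81 × sin18.2° / 1.5 ≈ 2.04 m/s².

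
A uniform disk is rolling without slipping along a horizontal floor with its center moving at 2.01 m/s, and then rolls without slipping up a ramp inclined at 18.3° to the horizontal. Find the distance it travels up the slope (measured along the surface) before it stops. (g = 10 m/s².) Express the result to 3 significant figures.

Here I = (1/2)MR², so the shape factor k = I/(MR²) = 0.5.
Pure rolling means v = ωR; then KE = ½Mv² + ½I(v/R)² = ½(1+k)Mv² = (3/4)Mv².
Setting this equal to Mgh gives the vertical rise h = (1+k)v₀²/(2g) = 1.5×2.01²/(2×10) = 0.303 m.
The distance along the slope is d = h/sinθ = 0.303/sin18.3° ≈ 0.965 m.

d ≈ 0.965 m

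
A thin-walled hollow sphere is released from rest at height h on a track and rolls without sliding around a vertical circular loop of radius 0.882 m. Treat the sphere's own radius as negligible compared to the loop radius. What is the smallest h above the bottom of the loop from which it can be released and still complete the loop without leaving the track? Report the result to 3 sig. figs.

h_min ≈ 2.50 m

For this body I = (2/3)MR², i.e. k = I/(MR²) = 2/3.
At the top, contact is just lost when gravity alone supplies the centripetal force: Mg = Mv_top²/r, i.e. v_top² = gr.
With ω = v/R, the kinetic energy at speed v is ½(1+k)Mv² = (5/6)Mv².
Energy conservation from release (height h) to the top (height 2r): Mgh = Mg(2r) + (5/6)M·gr.
Thus h_min = 2r + (1+k)r/2 = r(2 + 1.667/2) = 0.882 × 2.833 ≈ 2.50 m.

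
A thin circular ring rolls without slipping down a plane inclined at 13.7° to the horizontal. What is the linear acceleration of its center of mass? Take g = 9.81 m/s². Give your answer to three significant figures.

a ≈ 1.16 m/s²

For this body I = MR², i.e. k = I/(MR²) = 1.
Along the incline Mg sinθ − f = Ma, and torque about the center fR = Iα = kMR²(a/R) gives f = kMa.
Eliminating f: Mg sinθ = (1+k)Ma, so a = g sinθ/(1+k) = 9.81 × sin13.7° / 2 ≈ 1.16 m/s².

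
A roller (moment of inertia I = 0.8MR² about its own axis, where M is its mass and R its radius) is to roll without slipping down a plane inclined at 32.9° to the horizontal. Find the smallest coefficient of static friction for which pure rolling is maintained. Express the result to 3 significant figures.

With I = 0.8MR², the ratio k = I/(MR²) is 0.8.
Translational: Mg sinθ − f = Ma. Rotational about the CM: fR = Iα = kMRa, so f = kMa.
These give a = g sinθ/(1+k) and the required friction f = kMg sinθ/(1+k).
The normal force is N = Mg cosθ, so μ_min = f/N = k tanθ/(1+k).
μ_min = 0.8 × tan32.9° / 1.8 ≈ 0.288.

μ_min ≈ 0.288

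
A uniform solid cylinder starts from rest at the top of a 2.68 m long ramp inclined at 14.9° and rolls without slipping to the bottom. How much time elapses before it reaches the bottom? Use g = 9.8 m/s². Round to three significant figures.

The moment of inertia is (1/2)MR², giving k ≡ I/(MR²) = 0.5.
Translational: Mg sinθ − f = Ma. Rotational about the CM: fR = Iα = kMRa, so f = kMa.
Hence a = g sinθ/(1+k) = 9.8×sin14.9°/1.5 = 1.68 m/s².
Starting from rest, L = ½at², so t = √(2L/a) = √(2×2.68/1.68) ≈ 1.79 s.

t ≈ 1.79 s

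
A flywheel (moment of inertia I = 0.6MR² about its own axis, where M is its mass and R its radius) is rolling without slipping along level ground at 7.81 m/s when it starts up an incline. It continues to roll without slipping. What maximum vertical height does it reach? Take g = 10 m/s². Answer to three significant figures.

h ≈ 4.88 m

Here I = 0.6MR², so the shape factor k = I/(MR²) = 0.6.
Since it rolls without slipping, ω = v/R and KE = ½Mv² + ½Iω² = ½(1+k)Mv² = (4/5)Mv².
All of this converts to potential energy at the highest point: (4/5)Mv₀² = Mgh.
Thus h = (1+k)v₀²/(2g) = 1.6 × 7.81² / (2 × 10) ≈ 4.88 m.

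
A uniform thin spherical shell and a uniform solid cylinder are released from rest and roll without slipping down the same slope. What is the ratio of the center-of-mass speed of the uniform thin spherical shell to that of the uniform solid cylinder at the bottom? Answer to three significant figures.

Each satisfies Mgh = ½(1+k)Mv² with k = I/(MR²), so v ∝ 1/√(1+k).
For the uniform thin spherical shell k = 2/3; for the uniform solid cylinder k = 0.5.
v₁/v₂ = √((1+k₂)/(1+k₁)) = √(1.5/1.667) ≈ 0.949.

v_ratio ≈ 0.949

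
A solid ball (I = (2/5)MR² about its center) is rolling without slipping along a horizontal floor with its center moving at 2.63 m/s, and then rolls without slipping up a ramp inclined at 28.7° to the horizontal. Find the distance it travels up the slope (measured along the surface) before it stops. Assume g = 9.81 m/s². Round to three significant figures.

For this body I = (2/5)MR², i.e. k = I/(MR²) = 0.4.
The rolling condition ω = v/R makes the rotational term ½I(v/R)² = ½kMv², so KE_total = ½(1+k)Mv² = (7/10)Mv².
Setting this equal to Mgh gives the vertical rise h = (1+k)v₀²/(2g) = 1.4×2.63²/(2×9.81) = 0.4936 m.
The distance along the slope is d = h/sinθ = 0.4936/sin28.7° ≈ 1.03 m.

d ≈ 1.03 m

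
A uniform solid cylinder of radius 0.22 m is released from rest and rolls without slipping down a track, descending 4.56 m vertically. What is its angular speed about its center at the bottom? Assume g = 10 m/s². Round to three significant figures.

ω ≈ 35.4 rad/s

Here I = (1/2)MR², so the shape factor k = I/(MR²) = 0.5.
Pure rolling means v = ωR; then KE = ½Mv² + ½I(v/R)² = ½(1+k)Mv² = (3/4)Mv².
Energy conservation Mgh = ½(1+k)Mv² gives v = √(2gh/(1+k)) = √(2 × 10 × 4.56 / 1.5) = 7.797 m/s.
The angular speed follows from ω = v/R = 7.797/0.22 ≈ 35.4 rad/s.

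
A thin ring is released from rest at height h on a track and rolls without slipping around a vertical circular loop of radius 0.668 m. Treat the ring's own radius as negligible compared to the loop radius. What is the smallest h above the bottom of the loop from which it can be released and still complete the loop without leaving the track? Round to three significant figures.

h_min ≈ 2.00 m

Here I = MR², so the shape factor k = I/(MR²) = 1.
At the top, contact is just lost when gravity alone supplies the centripetal force: Mg = Mv_top²/r, i.e. v_top² = gr.
With ω = v/R, the kinetic energy at speed v is ½(1+k)Mv² = Mv².
Energy conservation from release (height h) to the top (height 2r): Mgh = Mg(2r) + M·gr.
Thus h_min = 2r + (1+k)r/2 = r(2 + 2/2) = 0.668 × 3 ≈ 2.00 m.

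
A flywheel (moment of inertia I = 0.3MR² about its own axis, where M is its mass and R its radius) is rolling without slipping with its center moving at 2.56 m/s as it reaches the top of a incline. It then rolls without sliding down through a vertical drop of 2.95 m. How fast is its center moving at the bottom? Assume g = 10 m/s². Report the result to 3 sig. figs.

For this body I = 0.3MR², i.e. k = I/(MR²) = 0.3.
Since it rolls without slipping, ω = v/R and KE = ½Mv² + ½Iω² = ½(1+k)Mv² = (13/20)Mv².
Energy conservation: (13/20)Mv₀² + Mgh = (13/20)Mv², so v² = v₀² + 2gh/(1+k).
v = √(2.56² + 2×10×2.95/1.3) = √51.94 ≈ 7.21 m/s.

v ≈ 7.21 m/s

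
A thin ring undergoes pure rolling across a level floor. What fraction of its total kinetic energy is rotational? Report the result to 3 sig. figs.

The moment of inertia is MR², giving k ≡ I/(MR²) = 1.
Since ω = v/R, the translational part is ½Mv² and the rotational part is ½I(v/R)² = ½kMv²; the total is ½(1+k)Mv².
The rotational fraction is therefore k/(1+k) = 1/2 ≈ 0.500.

fraction ≈ 0.500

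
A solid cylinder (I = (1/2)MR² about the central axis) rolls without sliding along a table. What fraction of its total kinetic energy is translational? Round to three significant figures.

fraction ≈ 0.667

The moment of inertia is (1/2)MR², giving k ≡ I/(MR²) = 0.5.
With ω = v/R, KE_trans = ½Mv² and KE_rot = ½Iω² = ½kMv², so KE_total = ½(1+k)Mv².
The translational fraction is therefore 1/(1+k) = 1/1.5 ≈ 0.667.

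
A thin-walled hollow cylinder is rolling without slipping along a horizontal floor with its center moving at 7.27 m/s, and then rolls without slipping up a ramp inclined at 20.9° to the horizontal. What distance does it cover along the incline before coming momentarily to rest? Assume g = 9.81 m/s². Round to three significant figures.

d ≈ 15.1 m

For this body I = MR², i.e. k = I/(MR²) = 1.
Rolling without slipping gives ω = v/R, so the total kinetic energy is ½Mv² + ½Iω² = ½(1+k)Mv² = Mv².
Setting this equal to Mgh gives the vertical rise h = (1+k)v₀²/(2g) = 2×7.27²/(2×9.81) = 5.388 m.
The distance along the slope is d = h/sinθ = 5.388/sin20.9° ≈ 15.1 m.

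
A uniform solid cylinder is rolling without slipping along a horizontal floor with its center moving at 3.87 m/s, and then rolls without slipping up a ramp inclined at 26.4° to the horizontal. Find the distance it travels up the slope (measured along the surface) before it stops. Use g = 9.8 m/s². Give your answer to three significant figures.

Here I = (1/2)MR², so the shape factor k = I/(MR²) = 0.5.
The rolling condition ω = v/R makes the rotational term ½I(v/R)² = ½kMv², so KE_total = ½(1+k)Mv² = (3/4)Mv².
Setting this equal to Mgh gives the vertical rise h = (1+k)v₀²/(2g) = 1.5×3.87²/(2×9.8) = 1.146 m.
The distance along the slope is d = h/sinθ = 1.146/sin26.4° ≈ 2.58 m.

d ≈ 2.58 m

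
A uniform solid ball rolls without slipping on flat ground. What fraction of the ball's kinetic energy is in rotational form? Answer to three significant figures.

For this body I = (2/5)MR², i.e. k = I/(MR²) = 0.4.
Since ω = v/R, the translational part is ½Mv² and the rotational part is ½I(v/R)² = ½kMv²; the total is ½(1+k)Mv².
The rotational fraction is therefore k/(1+k) = 0.4/1.4 ≈ 0.286.

fraction ≈ 0.286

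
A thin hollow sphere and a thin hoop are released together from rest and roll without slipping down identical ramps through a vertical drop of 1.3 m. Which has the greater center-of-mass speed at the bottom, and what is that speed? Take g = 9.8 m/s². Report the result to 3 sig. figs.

the thin hollow sphere, at v ≈ 3.91 m/s

For rolling without slipping, Mgh = ½(1+k)Mv² where k = I/(MR²), so v = √(2gh/(1+k)).
Thin hollow sphere: k = 2/3, giving v = √(2×9.8×1.3/1.667) = 3.91 m/s.
Thin hoop: k = 1, giving v = √(2×9.8×1.3/2) = 3.569 m/s.
The smaller k wins: the thin hollow sphere, at ≈ 3.91 m/s.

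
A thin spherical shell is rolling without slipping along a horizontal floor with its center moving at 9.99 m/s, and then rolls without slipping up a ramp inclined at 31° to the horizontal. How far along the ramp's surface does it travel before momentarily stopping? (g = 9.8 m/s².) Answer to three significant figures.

d ≈ 16.5 m

With I = (2/3)MR², the ratio k = I/(MR²) is 2/3.
Pure rolling means v = ωR; then KE = ½Mv² + ½I(v/R)² = ½(1+k)Mv² = (5/6)Mv².
Setting this equal to Mgh gives the vertical rise h = (1+k)v₀²/(2g) = 1.667×9.99²/(2×9.8) = 8.486 m.
Along the incline, d = h/sinθ = 8.486/sin31° ≈ 16.5 m.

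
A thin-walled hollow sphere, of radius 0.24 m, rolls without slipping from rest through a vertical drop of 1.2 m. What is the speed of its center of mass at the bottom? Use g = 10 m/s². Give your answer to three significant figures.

Here I = (2/3)MR², so the shape factor k = I/(MR²) = 2/3.
Rolling without slipping gives ω = v/R, so the total kinetic energy is ½Mv² + ½Iω² = ½(1+k)Mv² = (5/6)Mv².
Energy conservation: Mgh = (5/6)Mv², so v = √(2gh/(1+k)) = √(2 × 10 × 1.2 / 1.667) ≈ 3.79 m/s.

v ≈ 3.79 m/s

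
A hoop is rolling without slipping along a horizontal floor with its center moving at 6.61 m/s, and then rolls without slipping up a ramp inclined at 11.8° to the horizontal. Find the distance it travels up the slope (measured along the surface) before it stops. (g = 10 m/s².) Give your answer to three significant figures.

Here I = MR², so the shape factor k = I/(MR²) = 1.
Rolling without slipping gives ω = v/R, so the total kinetic energy is ½Mv² + ½Iω² = ½(1+k)Mv² = Mv².
Setting this equal to Mgh gives the vertical rise h = (1+k)v₀²/(2g) = 2×6.61²/(2×10) = 4.369 m.
The distance along the slope is d = h/sinθ = 4.369/sin11.8° ≈ 21.4 m.

d ≈ 21.4 m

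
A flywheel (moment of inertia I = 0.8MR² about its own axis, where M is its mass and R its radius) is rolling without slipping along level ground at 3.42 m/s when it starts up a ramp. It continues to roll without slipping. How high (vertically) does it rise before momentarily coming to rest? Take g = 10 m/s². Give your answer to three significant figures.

h ≈ 1.05 m

Here I = 0.8MR², so the shape factor k = I/(MR²) = 0.8.
The rolling condition ω = v/R makes the rotational term ½I(v/R)² = ½kMv², so KE_total = ½(1+k)Mv² = (9/10)Mv².
At the top the kinetic energy is zero, so (9/10)Mv₀² = Mgh.
Thus h = (1+k)v₀²/(2g) = 1.8 × 3.42² / (2 × 10) ≈ 1.05 m.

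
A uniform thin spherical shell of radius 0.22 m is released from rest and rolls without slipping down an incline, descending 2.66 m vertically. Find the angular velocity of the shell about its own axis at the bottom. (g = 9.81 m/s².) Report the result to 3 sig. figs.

ω ≈ 25.4 rad/s

Here I = (2/3)MR², so the shape factor k = I/(MR²) = 2/3.
Pure rolling means v = ωR; then KE = ½Mv² + ½I(v/R)² = ½(1+k)Mv² = (5/6)Mv².
Energy conservation Mgh = ½(1+k)Mv² gives v = √(2gh/(1+k)) = √(2 × 9.81 × 2.66 / 1.667) = 5.596 m/s.
The angular speed follows from ω = v/R = 5.596/0.22 ≈ 25.4 rad/s.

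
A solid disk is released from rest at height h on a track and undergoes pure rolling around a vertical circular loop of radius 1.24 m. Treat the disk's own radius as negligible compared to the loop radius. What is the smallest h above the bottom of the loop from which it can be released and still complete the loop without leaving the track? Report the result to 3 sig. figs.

h_min ≈ 3.41 m

With I = (1/2)MR², the ratio k = I/(MR²) is 0.5.
At the top of the loop, the minimum-contact condition is Mg = Mv_top²/r, so v_top² = gr.
With ω = v/R, the kinetic energy at speed v is ½(1+k)Mv² = (3/4)Mv².
Energy conservation from release (height h) to the top (height 2r): Mgh = Mg(2r) + (3/4)M·gr.
Thus h_min = 2r + (1+k)r/2 = r(2 + 1.5/2) = 1.24 × 2.75 ≈ 3.41 m.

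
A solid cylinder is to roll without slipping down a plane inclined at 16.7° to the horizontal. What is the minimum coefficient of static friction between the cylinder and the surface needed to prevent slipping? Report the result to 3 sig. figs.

μ_min ≈ 0.100

With I = (1/2)MR², the ratio k = I/(MR²) is 0.5.
Newton's second law down the slope: Mg sinθ − f = Ma. The torque equation fR = Iα (with α = a/R) gives f = kMa.
These give a = g sinθ/(1+k) and the required friction f = kMg sinθ/(1+k).
With N = Mg cosθ, the no-slip condition f ≤ μN gives μ_min = f/N = k tanθ/(1+k).
μ_min = 0.5 × tan16.7° / 1.5 ≈ 0.100.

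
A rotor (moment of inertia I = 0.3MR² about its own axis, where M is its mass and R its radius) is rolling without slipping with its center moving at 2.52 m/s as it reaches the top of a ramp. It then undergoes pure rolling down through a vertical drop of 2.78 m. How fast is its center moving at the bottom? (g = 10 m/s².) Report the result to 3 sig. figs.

v ≈ 7.01 m/s

For this body I = 0.3MR², i.e. k = I/(MR²) = 0.3.
Rolling without slipping gives ω = v/R, so the total kinetic energy is ½Mv² + ½Iω² = ½(1+k)Mv² = (13/20)Mv².
Conserving energy between top and bottom: (13/20)Mv² = (13/20)Mv₀² + Mgh, hence v² = v₀² + 2gh/(1+k).
v = √(2.52² + 2×10×2.78/1.3) = √49.12 ≈ 7.01 m/s.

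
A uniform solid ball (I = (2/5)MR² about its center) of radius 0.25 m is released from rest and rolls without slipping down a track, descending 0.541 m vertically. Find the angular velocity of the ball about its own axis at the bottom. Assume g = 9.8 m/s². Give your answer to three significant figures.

For this body I = (2/5)MR², i.e. k = I/(MR²) = 0.4.
Pure rolling means v = ωR; then KE = ½Mv² + ½I(v/R)² = ½(1+k)Mv² = (7/10)Mv².
Energy conservation Mgh = ½(1+k)Mv² gives v = √(2gh/(1+k)) = √(2 × 9.8 × 0.541 / 1.4) = 2.752 m/s.
The angular speed follows from ω = v/R = 2.752/0.25 ≈ 11.0 rad/s.

ω ≈ 11.0 rad/s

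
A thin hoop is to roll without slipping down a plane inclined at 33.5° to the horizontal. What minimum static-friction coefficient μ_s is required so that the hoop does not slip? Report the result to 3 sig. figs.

Here I = MR², so the shape factor k = I/(MR²) = 1.
Newton's second law down the slope: Mg sinθ − f = Ma. The torque equation fR = Iα (with α = a/R) gives f = kMa.
These give a = g sinθ/(1+k) and the required friction f = kMg sinθ/(1+k).
With N = Mg cosθ, the no-slip condition f ≤ μN gives μ_min = f/N = k tanθ/(1+k).
μ_min = 1 × tan33.5° / 2 ≈ 0.331.

μ_min ≈ 0.331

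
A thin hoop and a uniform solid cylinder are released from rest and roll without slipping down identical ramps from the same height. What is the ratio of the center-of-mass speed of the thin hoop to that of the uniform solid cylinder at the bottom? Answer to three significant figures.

v_ratio ≈ 0.866

Each satisfies Mgh = ½(1+k)Mv² with k = I/(MR²), so v ∝ 1/√(1+k).
For the thin hoop k = 1; for the uniform solid cylinder k = 0.5.
v₁/v₂ = √((1+k₂)/(1+k₁)) = √(1.5/2) ≈ 0.866.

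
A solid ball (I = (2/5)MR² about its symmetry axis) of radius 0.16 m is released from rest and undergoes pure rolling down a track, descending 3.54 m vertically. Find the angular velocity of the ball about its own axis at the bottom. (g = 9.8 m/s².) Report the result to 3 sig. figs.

For this body I = (2/5)MR², i.e. k = I/(MR²) = 0.4.
Rolling without slipping gives ω = v/R, so the total kinetic energy is ½Mv² + ½Iω² = ½(1+k)Mv² = (7/10)Mv².
Energy conservation Mgh = ½(1+k)Mv² gives v = √(2gh/(1+k)) = √(2 × 9.8 × 3.54 / 1.4) = 7.04 m/s.
Then ω = v/R = 7.04 / 0.16 ≈ 44.0 rad/s.

ω ≈ 44.0 rad/s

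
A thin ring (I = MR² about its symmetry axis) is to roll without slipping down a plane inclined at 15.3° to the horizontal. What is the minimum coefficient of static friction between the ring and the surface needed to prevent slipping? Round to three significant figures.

For this body I = MR², i.e. k = I/(MR²) = 1.
Translational: Mg sinθ − f = Ma. Rotational about the CM: fR = Iα = kMRa, so f = kMa.
These give a = g sinθ/(1+k) and the required friction f = kMg sinθ/(1+k).
With N = Mg cosθ, the no-slip condition f ≤ μN gives μ_min = f/N = k tanθ/(1+k).
μ_min = 1 × tan15.3° / 2 ≈ 0.137.

μ_min ≈ 0.137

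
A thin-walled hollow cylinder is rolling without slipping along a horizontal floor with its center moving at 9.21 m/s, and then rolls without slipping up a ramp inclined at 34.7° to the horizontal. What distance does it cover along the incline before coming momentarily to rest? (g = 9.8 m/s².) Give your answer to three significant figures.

d ≈ 15.2 m

For this body I = MR², i.e. k = I/(MR²) = 1.
Rolling without slipping gives ω = v/R, so the total kinetic energy is ½Mv² + ½Iω² = ½(1+k)Mv² = Mv².
Setting this equal to Mgh gives the vertical rise h = (1+k)v₀²/(2g) = 2×9.21²/(2×9.8) = 8.656 m.
The distance along the slope is d = h/sinθ = 8.656/sin34.7° ≈ 15.2 m.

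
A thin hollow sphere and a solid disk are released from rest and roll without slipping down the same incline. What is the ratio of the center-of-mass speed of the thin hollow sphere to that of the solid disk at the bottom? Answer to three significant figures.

Each satisfies Mgh = ½(1+k)Mv² with k = I/(MR²), so v ∝ 1/√(1+k).
For the thin hollow sphere k = 2/3; for the solid disk k = 0.5.
v₁/v₂ = √((1+k₂)/(1+k₁)) = √(1.5/1.667) ≈ 0.949.

v_ratio ≈ 0.949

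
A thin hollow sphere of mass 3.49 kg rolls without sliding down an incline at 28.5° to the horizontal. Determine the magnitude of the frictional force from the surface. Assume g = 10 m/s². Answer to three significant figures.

f ≈ 6.66 N

Here I = (2/3)MR², so the shape factor k = I/(MR²) = 2/3.
Newton's second law down the slope: Mg sinθ − f = Ma. The torque equation fR = Iα (with α = a/R) gives f = kMa.
Combining, a = g sinθ/(1+k) and f = kMa = kMg sinθ/(1+k).
f = (2/3) × 3.49 × 10 × sin28.5° / 1.667 ≈ 6.66 N.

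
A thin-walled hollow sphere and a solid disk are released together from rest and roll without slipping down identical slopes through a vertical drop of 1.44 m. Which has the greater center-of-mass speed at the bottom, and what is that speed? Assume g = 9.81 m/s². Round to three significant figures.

For rolling without slipping, Mgh = ½(1+k)Mv² where k = I/(MR²), so v = √(2gh/(1+k)).
Thin-walled hollow sphere: k = 2/3, giving v = √(2×9.81×1.44/1.667) = 4.117 m/s.
Solid disk: k = 0.5, giving v = √(2×9.81×1.44/1.5) = 4.34 m/s.
The smaller k wins: the solid disk, at ≈ 4.34 m/s.

the solid disk, at v ≈ 4.34 m/s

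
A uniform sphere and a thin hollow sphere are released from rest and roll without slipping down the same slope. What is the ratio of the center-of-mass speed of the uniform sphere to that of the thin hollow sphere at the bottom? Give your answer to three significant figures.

Each satisfies Mgh = ½(1+k)Mv² with k = I/(MR²), so v ∝ 1/√(1+k).
For the uniform sphere k = 0.4; for the thin hollow sphere k = 2/3.
v₁/v₂ = √((1+k₂)/(1+k₁)) = √(1.667/1.4) ≈ 1.09.

v_ratio ≈ 1.09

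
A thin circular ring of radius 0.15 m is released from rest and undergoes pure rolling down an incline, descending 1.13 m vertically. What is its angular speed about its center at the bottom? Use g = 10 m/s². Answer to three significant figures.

ω ≈ 22.4 rad/s

The moment of inertia is MR², giving k ≡ I/(MR²) = 1.
Since it rolls without slipping, ω = v/R and KE = ½Mv² + ½Iω² = ½(1+k)Mv² = Mv².
Energy conservation Mgh = ½(1+k)Mv² gives v = √(2gh/(1+k)) = √(2 × 10 × 1.13 / 2) = 3.362 m/s.
Then ω = v/R = 3.362 / 0.15 ≈ 22.4 rad/s.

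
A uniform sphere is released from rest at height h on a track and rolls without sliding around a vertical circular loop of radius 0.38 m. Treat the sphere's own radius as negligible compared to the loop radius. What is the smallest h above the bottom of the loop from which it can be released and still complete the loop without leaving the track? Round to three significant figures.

h_min ≈ 1.03 m

Here I = (2/5)MR², so the shape factor k = I/(MR²) = 0.4.
At the top, contact is just lost when gravity alone supplies the centripetal force: Mg = Mv_top²/r, i.e. v_top² = gr.
With ω = v/R, the kinetic energy at speed v is ½(1+k)Mv² = (7/10)Mv².
Energy conservation from release (height h) to the top (height 2r): Mgh = Mg(2r) + (7/10)M·gr.
Thus h_min = 2r + (1+k)r/2 = r(2 + 1.4/2) = 0.38 × 2.7 ≈ 1.03 m.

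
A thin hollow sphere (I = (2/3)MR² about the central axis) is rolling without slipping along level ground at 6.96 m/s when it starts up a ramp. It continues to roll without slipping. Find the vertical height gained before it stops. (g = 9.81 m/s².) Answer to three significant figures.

h ≈ 4.11 m

With I = (2/3)MR², the ratio k = I/(MR²) is 2/3.
Pure rolling means v = ωR; then KE = ½Mv² + ½I(v/R)² = ½(1+k)Mv² = (5/6)Mv².
All of this converts to potential energy at the highest point: (5/6)Mv₀² = Mgh.
Thus h = (1+k)v₀²/(2g) = 1.667 × 6.96² / (2 × 9.81) ≈ 4.11 m.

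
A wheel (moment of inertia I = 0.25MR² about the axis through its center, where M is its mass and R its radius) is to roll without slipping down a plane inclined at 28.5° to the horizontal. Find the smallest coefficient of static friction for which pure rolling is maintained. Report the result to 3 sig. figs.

Here I = 0.25MR², so the shape factor k = I/(MR²) = 0.25.
Newton's second law down the slope: Mg sinθ − f = Ma. The torque equation fR = Iα (with α = a/R) gives f = kMa.
These give a = g sinθ/(1+k) and the required friction f = kMg sinθ/(1+k).
With N = Mg cosθ, the no-slip condition f ≤ μN gives μ_min = f/N = k tanθ/(1+k).
μ_min = 0.25 × tan28.5° / 1.25 ≈ 0.109.

μ_min ≈ 0.109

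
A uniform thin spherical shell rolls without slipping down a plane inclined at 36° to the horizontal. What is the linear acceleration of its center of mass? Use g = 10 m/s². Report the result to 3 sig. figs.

The moment of inertia is (2/3)MR², giving k ≡ I/(MR²) = 2/3.
Along the incline Mg sinθ − f = Ma, and torque about the center fR = Iα = kMR²(a/R) gives f = kMa.
Eliminating f: Mg sinθ = (1+k)Ma, so a = g sinθ/(1+k) = 10 × sin36° / 1.667 ≈ 3.53 m/s².

a ≈ 3.53 m/s²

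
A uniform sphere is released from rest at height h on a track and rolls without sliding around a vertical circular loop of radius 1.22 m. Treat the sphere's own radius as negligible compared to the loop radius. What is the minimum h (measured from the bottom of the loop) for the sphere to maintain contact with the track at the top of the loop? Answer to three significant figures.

With I = (2/5)MR², the ratio k = I/(MR²) is 0.4.
At the top of the loop, the minimum-contact condition is Mg = Mv_top²/r, so v_top² = gr.
With ω = v/R, the kinetic energy at speed v is ½(1+k)Mv² = (7/10)Mv².
Energy conservation from release (height h) to the top (height 2r): Mgh = Mg(2r) + (7/10)M·gr.
Thus h_min = 2r + (1+k)r/2 = r(2 + 1.4/2) = 1.22 × 2.7 ≈ 3.29 m.

h_min ≈ 3.29 m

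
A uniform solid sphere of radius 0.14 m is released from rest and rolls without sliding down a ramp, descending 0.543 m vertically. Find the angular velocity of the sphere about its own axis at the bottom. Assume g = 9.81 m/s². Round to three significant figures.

The moment of inertia is (2/5)MR², giving k ≡ I/(MR²) = 0.4.
The rolling condition ω = v/R makes the rotational term ½I(v/R)² = ½kMv², so KE_total = ½(1+k)Mv² = (7/10)Mv².
Energy conservation Mgh = ½(1+k)Mv² gives v = √(2gh/(1+k)) = √(2 × 9.81 × 0.543 / 1.4) = 2.759 m/s.
The angular speed follows from ω = v/R = 2.759/0.14 ≈ 19.7 rad/s.

ω ≈ 19.7 rad/s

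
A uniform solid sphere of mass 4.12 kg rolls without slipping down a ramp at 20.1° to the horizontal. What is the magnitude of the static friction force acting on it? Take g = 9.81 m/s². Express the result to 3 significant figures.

f ≈ 3.97 N

For this body I = (2/5)MR², i.e. k = I/(MR²) = 0.4.
Newton's second law down the slope: Mg sinθ − f = Ma. The torque equation fR = Iα (with α = a/R) gives f = kMa.
Combining, a = g sinθ/(1+k) and f = kMa = kMg sinθ/(1+k).
f = 0.4 × 4.12 × 9.81 × sin20.1° / 1.4 ≈ 3.97 N.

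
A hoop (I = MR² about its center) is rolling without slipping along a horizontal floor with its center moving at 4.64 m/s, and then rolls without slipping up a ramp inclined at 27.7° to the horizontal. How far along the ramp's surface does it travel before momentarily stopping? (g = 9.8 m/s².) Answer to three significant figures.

The moment of inertia is MR², giving k ≡ I/(MR²) = 1.
Since it rolls without slipping, ω = v/R and KE = ½Mv² + ½Iω² = ½(1+k)Mv² = Mv².
Setting this equal to Mgh gives the vertical rise h = (1+k)v₀²/(2g) = 2×4.64²/(2×9.8) = 2.197 m.
Along the incline, d = h/sinθ = 2.197/sin27.7° ≈ 4.73 m.

d ≈ 4.73 m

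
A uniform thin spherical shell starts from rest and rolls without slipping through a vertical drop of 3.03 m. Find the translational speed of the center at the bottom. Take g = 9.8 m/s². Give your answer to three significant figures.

v ≈ 5.97 m/s

With I = (2/3)MR², the ratio k = I/(MR²) is 2/3.
Rolling without slipping gives ω = v/R, so the total kinetic energy is ½Mv² + ½Iω² = ½(1+k)Mv² = (5/6)Mv².
Setting Mgh = (5/6)Mv² gives v = √(2gh/(1+k)) = √(2·9.8·3.03/1.667) ≈ 5.97 m/s.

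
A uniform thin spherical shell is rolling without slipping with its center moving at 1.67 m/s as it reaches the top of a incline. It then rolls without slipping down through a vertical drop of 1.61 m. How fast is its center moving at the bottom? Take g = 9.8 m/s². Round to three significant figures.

v ≈ 4.66 m/s

With I = (2/3)MR², the ratio k = I/(MR²) is 2/3.
Since it rolls without slipping, ω = v/R and KE = ½Mv² + ½Iω² = ½(1+k)Mv² = (5/6)Mv².
Energy conservation: (5/6)Mv₀² + Mgh = (5/6)Mv², so v² = v₀² + 2gh/(1+k).
v = √(1.67² + 2×9.8×1.61/1.667) = √21.72 ≈ 4.66 m/s.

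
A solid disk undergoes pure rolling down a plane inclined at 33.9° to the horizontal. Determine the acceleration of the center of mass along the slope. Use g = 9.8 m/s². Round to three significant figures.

a ≈ 3.64 m/s²

With I = (1/2)MR², the ratio k = I/(MR²) is 0.5.
Newton's second law down the slope: Mg sinθ − f = Ma. The torque equation fR = Iα (with α = a/R) gives f = kMa.
Eliminating f: Mg sinθ = (1+k)Ma, so a = g sinθ/(1+k) = 9.8 × sin33.9° / 1.5 ≈ 3.64 m/s².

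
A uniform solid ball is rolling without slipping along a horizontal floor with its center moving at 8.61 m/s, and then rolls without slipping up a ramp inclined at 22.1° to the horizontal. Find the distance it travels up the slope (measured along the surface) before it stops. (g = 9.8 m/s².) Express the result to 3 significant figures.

For this body I = (2/5)MR², i.e. k = I/(MR²) = 0.4.
Since it rolls without slipping, ω = v/R and KE = ½Mv² + ½Iω² = ½(1+k)Mv² = (7/10)Mv².
Setting this equal to Mgh gives the vertical rise h = (1+k)v₀²/(2g) = 1.4×8.61²/(2×9.8) = 5.295 m.
The distance along the slope is d = h/sinθ = 5.295/sin22.1° ≈ 14.1 m.

d ≈ 14.1 m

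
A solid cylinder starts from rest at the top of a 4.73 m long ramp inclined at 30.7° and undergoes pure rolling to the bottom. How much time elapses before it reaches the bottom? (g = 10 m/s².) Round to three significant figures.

Here I = (1/2)MR², so the shape factor k = I/(MR²) = 0.5.
Along the incline Mg sinθ − f = Ma, and torque about the center fR = Iα = kMR²(a/R) gives f = kMa.
Hence a = g sinθ/(1+k) = 10×sin30.7°/1.5 = 3.404 m/s².
With constant a from rest, t = √(2L/a) = √(2·4.73/3.404) ≈ 1.67 s.

t ≈ 1.67 s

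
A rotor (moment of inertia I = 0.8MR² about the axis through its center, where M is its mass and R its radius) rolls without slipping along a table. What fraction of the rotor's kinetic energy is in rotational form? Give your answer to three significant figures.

The moment of inertia is 0.8MR², giving k ≡ I/(MR²) = 0.8.
Since ω = v/R, the translational part is ½Mv² and the rotational part is ½I(v/R)² = ½kMv²; the total is ½(1+k)Mv².
The rotational fraction is therefore k/(1+k) = 0.8/1.8 ≈ 0.444.

fraction ≈ 0.444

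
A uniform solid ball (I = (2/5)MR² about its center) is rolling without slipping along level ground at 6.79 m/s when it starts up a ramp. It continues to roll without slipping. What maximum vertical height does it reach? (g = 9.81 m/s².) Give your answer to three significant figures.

Here I = (2/5)MR², so the shape factor k = I/(MR²) = 0.4.
The rolling condition ω = v/R makes the rotational term ½I(v/R)² = ½kMv², so KE_total = ½(1+k)Mv² = (7/10)Mv².
At the top the kinetic energy is zero, so (7/10)Mv₀² = Mgh.
Thus h = (1+k)v₀²/(2g) = 1.4 × 6.79² / (2 × 9.81) ≈ 3.29 m.

h ≈ 3.29 m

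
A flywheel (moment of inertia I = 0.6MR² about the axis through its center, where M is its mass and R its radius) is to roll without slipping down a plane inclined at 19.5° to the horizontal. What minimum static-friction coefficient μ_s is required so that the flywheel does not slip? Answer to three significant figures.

μ_min ≈ 0.133

The moment of inertia is 0.6MR², giving k ≡ I/(MR²) = 0.6.
Translational: Mg sinθ − f = Ma. Rotational about the CM: fR = Iα = kMRa, so f = kMa.
These give a = g sinθ/(1+k) and the required friction f = kMg sinθ/(1+k).
With N = Mg cosθ, the no-slip condition f ≤ μN gives μ_min = f/N = k tanθ/(1+k).
μ_min = 0.6 × tan19.5° / 1.6 ≈ 0.133.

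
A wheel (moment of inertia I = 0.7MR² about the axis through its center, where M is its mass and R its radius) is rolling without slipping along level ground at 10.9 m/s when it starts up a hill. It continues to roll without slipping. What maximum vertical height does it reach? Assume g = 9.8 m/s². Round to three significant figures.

The moment of inertia is 0.7MR², giving k ≡ I/(MR²) = 0.7.
Since it rolls without slipping, ω = v/R and KE = ½Mv² + ½Iω² = ½(1+k)Mv² = (17/20)Mv².
All of this converts to potential energy at the highest point: (17/20)Mv₀² = Mgh.
Thus h = (1+k)v₀²/(2g) = 1.7 × 10.9² / (2 × 9.8) ≈ 10.3 m.

h ≈ 10.3 m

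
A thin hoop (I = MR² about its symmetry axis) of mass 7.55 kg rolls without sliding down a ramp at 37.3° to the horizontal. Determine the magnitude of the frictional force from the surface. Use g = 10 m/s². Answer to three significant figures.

With I = MR², the ratio k = I/(MR²) is 1.
Translational: Mg sinθ − f = Ma. Rotational about the CM: fR = Iα = kMRa, so f = kMa.
Combining, a = g sinθ/(1+k) and f = kMa = kMg sinθ/(1+k).
f = 1 × 7.55 × 10 × sin37.3° / 2 ≈ 22.9 N.

f ≈ 22.9 N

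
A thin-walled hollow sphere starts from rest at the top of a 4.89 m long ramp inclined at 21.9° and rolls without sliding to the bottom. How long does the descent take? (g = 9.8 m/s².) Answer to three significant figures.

The moment of inertia is (2/3)MR², giving k ≡ I/(MR²) = 2/3.
Along the incline Mg sinθ − f = Ma, and torque about the center fR = Iα = kMR²(a/R) gives f = kMa.
Hence a = g sinθ/(1+k) = 9.8×sin21.9°/1.667 = 2.193 m/s².
Starting from rest, L = ½at², so t = √(2L/a) = √(2×4.89/2.193) ≈ 2.11 s.

t ≈ 2.11 s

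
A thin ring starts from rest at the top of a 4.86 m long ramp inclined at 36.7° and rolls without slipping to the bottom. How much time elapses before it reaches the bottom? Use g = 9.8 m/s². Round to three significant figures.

Here I = MR², so the shape factor k = I/(MR²) = 1.
Newton's second law down the slope: Mg sinθ − f = Ma. The torque equation fR = Iα (with α = a/R) gives f = kMa.
Hence a = g sinθ/(1+k) = 9.8×sin36.7°/2 = 2.928 m/s².
Starting from rest, L = ½at², so t = √(2L/a) = √(2×4.86/2.928) ≈ 1.82 s.

t ≈ 1.82 s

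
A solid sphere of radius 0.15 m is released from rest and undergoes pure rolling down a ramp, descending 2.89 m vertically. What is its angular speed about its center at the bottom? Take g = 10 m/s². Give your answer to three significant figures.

ω ≈ 42.8 rad/s

Here I = (2/5)MR², so the shape factor k = I/(MR²) = 0.4.
Since it rolls without slipping, ω = v/R and KE = ½Mv² + ½Iω² = ½(1+k)Mv² = (7/10)Mv².
Energy conservation Mgh = ½(1+k)Mv² gives v = √(2gh/(1+k)) = √(2 × 10 × 2.89 / 1.4) = 6.425 m/s.
Then ω = v/R = 6.425 / 0.15 ≈ 42.8 rad/s.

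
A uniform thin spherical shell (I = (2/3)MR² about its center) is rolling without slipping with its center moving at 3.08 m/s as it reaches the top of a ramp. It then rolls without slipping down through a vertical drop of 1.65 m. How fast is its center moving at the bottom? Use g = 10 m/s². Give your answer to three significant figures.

v ≈ 5.41 m/s

With I = (2/3)MR², the ratio k = I/(MR²) is 2/3.
Since it rolls without slipping, ω = v/R and KE = ½Mv² + ½Iω² = ½(1+k)Mv² = (5/6)Mv².
Conserving energy between top and bottom: (5/6)Mv² = (5/6)Mv₀² + Mgh, hence v² = v₀² + 2gh/(1+k).
v = √(3.08² + 2×10×1.65/1.667) = √29.29 ≈ 5.41 m/s.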